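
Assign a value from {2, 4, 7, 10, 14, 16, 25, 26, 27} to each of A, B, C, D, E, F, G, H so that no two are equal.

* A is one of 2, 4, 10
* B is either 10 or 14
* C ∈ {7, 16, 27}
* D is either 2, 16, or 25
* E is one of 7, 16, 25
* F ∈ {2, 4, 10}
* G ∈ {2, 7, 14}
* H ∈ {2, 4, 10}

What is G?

7

The 8 variables together cover exactly {2, 4, 7, 10, 14, 16, 25, 27} — 8 values for 8 variables — and 27 appears only in C's list, so C = 27.
A, F, H share exactly the 3 values {2, 4, 10}; by pigeonhole those values go to them, so strike 2, 4, 10 from B, D, G.
That leaves B = 14. Eliminate 14 elsewhere: G.
So G = 7.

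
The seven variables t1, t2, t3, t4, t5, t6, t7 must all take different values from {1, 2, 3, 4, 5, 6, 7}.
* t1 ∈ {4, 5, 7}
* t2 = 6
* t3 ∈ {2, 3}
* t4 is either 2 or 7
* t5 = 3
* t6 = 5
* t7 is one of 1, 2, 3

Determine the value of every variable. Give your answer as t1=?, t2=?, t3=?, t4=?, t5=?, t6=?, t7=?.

t1=4, t2=6, t3=2, t4=7, t5=3, t6=5, t7=1

t2's domain is down to {6}, so t2 = 6.
t5's domain is down to {3}, so t5 = 3. Strike 3 from t3, t7.
That leaves t6 = 5. Eliminate 5 elsewhere: t1.
t3 must be 2 (only option left). Eliminate 2 elsewhere: t4, t7.
t4 has just one choice, so t4 = 7. Eliminate 7 elsewhere: t1.
t7 must be 1 (only option left).
t1 has just one choice, so t1 = 4.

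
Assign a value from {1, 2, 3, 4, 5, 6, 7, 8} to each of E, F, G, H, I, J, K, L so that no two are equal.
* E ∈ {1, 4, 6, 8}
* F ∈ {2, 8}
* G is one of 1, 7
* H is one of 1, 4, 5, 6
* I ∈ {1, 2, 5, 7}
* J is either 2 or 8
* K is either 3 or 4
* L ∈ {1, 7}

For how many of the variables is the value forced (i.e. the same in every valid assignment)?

The 8 variables together cover exactly {1, 2, 3, 4, 5, 6, 7, 8} — 8 values for 8 variables — and 3 appears only in K's list, so K = 3.
F and J share exactly the 2 values {2, 8}; by pigeonhole those values go to them, so strike 2, 8 from E, I.
The 2 variables G and L are confined to {1, 7}, which locks those values in; drop them from E, H, I.
I's domain is down to {5}, so I = 5. So H can't be 5.
Determined: I=5, K=3. The other variables each still have more than one consistent value. That makes 2.

2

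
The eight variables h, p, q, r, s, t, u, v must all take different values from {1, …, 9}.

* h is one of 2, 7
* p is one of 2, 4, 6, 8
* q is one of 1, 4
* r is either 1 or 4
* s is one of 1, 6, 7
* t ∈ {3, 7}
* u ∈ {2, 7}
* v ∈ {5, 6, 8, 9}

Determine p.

The 2 variables h and u are confined to {2, 7}, which locks those values in; drop them from p, s, t.
t must be 3 (only option left).
The 2 variables q and r are confined to {1, 4}, which locks those values in; drop them from p, s.
s has just one choice, so s = 6. So p, v can't be 6.
So p = 8.

8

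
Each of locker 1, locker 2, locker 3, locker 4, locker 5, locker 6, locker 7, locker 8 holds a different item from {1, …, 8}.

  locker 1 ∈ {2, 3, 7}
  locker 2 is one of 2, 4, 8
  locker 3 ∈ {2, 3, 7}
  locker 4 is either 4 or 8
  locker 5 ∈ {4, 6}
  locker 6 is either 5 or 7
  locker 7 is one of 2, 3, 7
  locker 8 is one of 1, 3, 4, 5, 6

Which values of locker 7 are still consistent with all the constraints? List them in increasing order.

The 8 variables together cover exactly {1, 2, 3, 4, 5, 6, 7, 8} — 8 values for 8 variables — and 1 appears only in locker 8's list, so locker 8 = 1.
The 7 still-open variables together cover exactly {2, 3, 4, 5, 6, 7, 8} — 7 values for 7 variables — and 5 appears only in locker 6's list, so locker 6 = 5.
Among the 6 still-open variables, 6 fits only locker 5 (and all 6 values in {2, 3, 4, 6, 7, 8} must be used), so locker 5 = 6.
The 3 variables locker 1, locker 3, locker 7 are confined to {2, 3, 7}, which locks those values in; drop them from locker 2.
No further eliminations apply; locker 7 can still be any of 2, 3, 7.

2, 3, 7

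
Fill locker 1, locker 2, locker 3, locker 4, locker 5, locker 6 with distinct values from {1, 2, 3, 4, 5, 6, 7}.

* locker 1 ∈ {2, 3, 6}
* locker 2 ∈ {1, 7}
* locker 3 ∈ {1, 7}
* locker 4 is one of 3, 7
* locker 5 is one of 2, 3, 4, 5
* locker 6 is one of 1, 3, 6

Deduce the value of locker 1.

2

locker 2 and locker 3 share exactly the 2 values {1, 7}; by pigeonhole those values go to them, so strike 1, 7 from locker 4, locker 6.
That leaves locker 4 = 3. Remove 3 from locker 1, locker 5, locker 6.
locker 6 has just one choice, so locker 6 = 6. Remove 6 from locker 1.
So locker 1 = 2.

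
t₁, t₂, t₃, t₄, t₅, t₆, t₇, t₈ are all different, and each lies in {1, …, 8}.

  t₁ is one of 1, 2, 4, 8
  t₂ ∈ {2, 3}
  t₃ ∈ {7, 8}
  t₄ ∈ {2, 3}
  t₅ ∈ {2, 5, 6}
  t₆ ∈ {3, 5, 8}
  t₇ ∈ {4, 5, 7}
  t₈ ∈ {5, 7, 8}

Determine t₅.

The 8 variables draw from only 8 values {1, 2, 3, 4, 5, 6, 7, 8}, so each is used; only t₁ can be 1, hence t₁ = 1.
Among the 7 still-open variables, 4 fits only t₇ (and all 7 values in {2, 3, 4, 5, 6, 7, 8} must be used), so t₇ = 4.
Among the 6 still-open variables, 6 fits only t₅ (and all 6 values in {2, 3, 5, 6, 7, 8} must be used), so t₅ = 6.

6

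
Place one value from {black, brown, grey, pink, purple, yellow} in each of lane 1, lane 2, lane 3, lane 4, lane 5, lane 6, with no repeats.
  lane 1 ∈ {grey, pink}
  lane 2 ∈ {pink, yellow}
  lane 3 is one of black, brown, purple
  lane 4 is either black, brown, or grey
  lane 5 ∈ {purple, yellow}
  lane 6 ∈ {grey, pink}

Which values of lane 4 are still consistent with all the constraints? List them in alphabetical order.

black, brown

The 2 variables lane 1 and lane 6 are confined to {grey, pink}, which locks those values in; drop them from lane 2, lane 4.
lane 2's domain is down to {yellow}, so lane 2 = yellow. So lane 5 can't be yellow.
lane 5's domain is down to {purple}, so lane 5 = purple. So lane 3 can't be purple.
No further eliminations apply; lane 4 can still be any of black, brown.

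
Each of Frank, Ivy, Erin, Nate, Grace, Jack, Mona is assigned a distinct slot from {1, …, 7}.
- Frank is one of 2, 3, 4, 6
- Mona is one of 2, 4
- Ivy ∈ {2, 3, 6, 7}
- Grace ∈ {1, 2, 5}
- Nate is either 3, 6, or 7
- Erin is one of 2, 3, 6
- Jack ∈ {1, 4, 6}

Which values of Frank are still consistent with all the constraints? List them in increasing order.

2, 3, 4, 6

The 7 variables draw from only 7 values {1, 2, 3, 4, 5, 6, 7}, so each is used; only Grace can be 5, hence Grace = 5.
Among the 6 still-open variables, 1 fits only Jack (and all 6 values in {1, 2, 3, 4, 6, 7} must be used), so Jack = 1.
No further eliminations apply; Frank can still be any of 2, 3, 4, 6.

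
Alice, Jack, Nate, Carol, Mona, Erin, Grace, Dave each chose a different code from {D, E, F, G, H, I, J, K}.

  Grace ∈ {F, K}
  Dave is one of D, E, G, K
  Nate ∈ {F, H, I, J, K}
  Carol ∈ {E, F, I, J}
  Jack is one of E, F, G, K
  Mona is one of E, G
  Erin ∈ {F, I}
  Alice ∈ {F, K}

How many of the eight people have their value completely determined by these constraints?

The 8 variables draw from only 8 values {D, E, F, G, H, I, J, K}, so each is used; only Dave can be D, hence Dave = D.
The 7 still-open variables draw from only 7 values {E, F, G, H, I, J, K}, so each is used; only Nate can be H, hence Nate = H.
The 6 still-open variables draw from only 6 values {E, F, G, I, J, K}, so each is used; only Carol can be J, hence Carol = J.
The 5 still-open variables draw from only 5 values {E, F, G, I, K}, so each is used; only Erin can be I, hence Erin = I.
Alice and Grace share exactly the 2 values {F, K}; by pigeonhole those values go to them, so strike F, K from Jack.
Determined: Nate=H, Carol=J, Erin=I, Dave=D. The other people each still have more than one consistent value. That makes 4.

4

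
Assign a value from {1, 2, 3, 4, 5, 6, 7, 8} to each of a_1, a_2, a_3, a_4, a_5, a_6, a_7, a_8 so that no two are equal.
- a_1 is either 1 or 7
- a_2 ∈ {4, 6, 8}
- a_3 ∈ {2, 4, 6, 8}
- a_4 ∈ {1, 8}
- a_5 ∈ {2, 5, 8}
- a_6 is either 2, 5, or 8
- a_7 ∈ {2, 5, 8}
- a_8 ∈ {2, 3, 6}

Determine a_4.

1

The 8 variables together cover exactly {1, 2, 3, 4, 5, 6, 7, 8} — 8 values for 8 variables — and 3 appears only in a_8's list, so a_8 = 3.
The 7 still-open variables draw from only 7 values {1, 2, 4, 5, 6, 7, 8}, so each is used; only a_1 can be 7, hence a_1 = 7.
Among the 6 still-open variables, 1 fits only a_4 (and all 6 values in {1, 2, 4, 5, 6, 8} must be used), so a_4 = 1.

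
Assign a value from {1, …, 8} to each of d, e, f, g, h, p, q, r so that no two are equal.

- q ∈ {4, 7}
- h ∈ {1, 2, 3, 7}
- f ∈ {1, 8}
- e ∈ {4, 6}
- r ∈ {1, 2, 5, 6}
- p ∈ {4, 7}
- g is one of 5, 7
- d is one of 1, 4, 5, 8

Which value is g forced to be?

5

Among the 8 variables, 3 fits only h (and all 8 values in {1, 2, 3, 4, 5, 6, 7, 8} must be used), so h = 3.
Among the 7 still-open variables, 2 fits only r (and all 7 values in {1, 2, 4, 5, 6, 7, 8} must be used), so r = 2.
The 6 still-open variables together cover exactly {1, 4, 5, 6, 7, 8} — 6 values for 6 variables — and 6 appears only in e's list, so e = 6.
p and q share exactly the 2 values {4, 7}; by pigeonhole those values go to them, so strike 4, 7 from d, g.
So g = 5.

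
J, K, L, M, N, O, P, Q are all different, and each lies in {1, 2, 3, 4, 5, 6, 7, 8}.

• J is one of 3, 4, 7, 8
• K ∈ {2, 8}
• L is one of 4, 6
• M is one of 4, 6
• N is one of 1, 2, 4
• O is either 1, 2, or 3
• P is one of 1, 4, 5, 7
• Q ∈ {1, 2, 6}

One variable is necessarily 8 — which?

The 8 variables together cover exactly {1, 2, 3, 4, 5, 6, 7, 8} — 8 values for 8 variables — and 5 appears only in P's list, so P = 5.
The 7 still-open variables draw from only 7 values {1, 2, 3, 4, 6, 7, 8}, so each is used; only J can be 7, hence J = 7.
The 6 still-open variables draw from only 6 values {1, 2, 3, 4, 6, 8}, so each is used; only O can be 3, hence O = 3.
The 5 still-open variables together cover exactly {1, 2, 4, 6, 8} — 5 values for 5 variables — and 8 appears only in K's list, so K = 8.

K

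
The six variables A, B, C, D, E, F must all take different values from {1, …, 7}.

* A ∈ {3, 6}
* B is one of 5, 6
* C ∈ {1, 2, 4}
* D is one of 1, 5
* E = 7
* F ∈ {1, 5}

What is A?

E must be 7 (only option left).
D and F share exactly the 2 values {1, 5}; by pigeonhole those values go to them, so strike 1, 5 from B, C.
B has just one choice, so B = 6. So A can't be 6.
So A = 3.

3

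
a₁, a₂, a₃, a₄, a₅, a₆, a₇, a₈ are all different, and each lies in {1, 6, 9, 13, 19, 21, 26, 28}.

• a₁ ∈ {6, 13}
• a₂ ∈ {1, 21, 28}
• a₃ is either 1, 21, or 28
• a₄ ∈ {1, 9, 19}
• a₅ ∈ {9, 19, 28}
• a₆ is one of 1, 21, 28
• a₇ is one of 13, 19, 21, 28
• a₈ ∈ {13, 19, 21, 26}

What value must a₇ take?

13

Among the 8 variables, 6 fits only a₁ (and all 8 values in {1, 6, 9, 13, 19, 21, 26, 28} must be used), so a₁ = 6.
Among the 7 still-open variables, 26 fits only a₈ (and all 7 values in {1, 9, 13, 19, 21, 26, 28} must be used), so a₈ = 26.
Among the 6 still-open variables, 13 fits only a₇ (and all 6 values in {1, 9, 13, 19, 21, 28} must be used), so a₇ = 13.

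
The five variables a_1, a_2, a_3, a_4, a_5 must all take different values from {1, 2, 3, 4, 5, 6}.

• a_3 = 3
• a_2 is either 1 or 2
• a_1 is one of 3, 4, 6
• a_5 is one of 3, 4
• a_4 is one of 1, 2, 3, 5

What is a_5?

a_3 has just one choice, so a_3 = 3. Remove 3 from a_1, a_4, a_5.
So a_5 = 4.

4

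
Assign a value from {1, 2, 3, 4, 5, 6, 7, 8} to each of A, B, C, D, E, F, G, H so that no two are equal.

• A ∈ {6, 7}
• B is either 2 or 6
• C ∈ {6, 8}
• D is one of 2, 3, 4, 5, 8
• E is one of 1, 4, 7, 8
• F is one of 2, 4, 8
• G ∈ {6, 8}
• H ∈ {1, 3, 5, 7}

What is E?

C and G between them cover only {6, 8} — a naked pair. Remove those values from A, B, D, E, F.
A has just one choice, so A = 7. Remove 7 from E, H.
B has just one choice, so B = 2. Eliminate 2 elsewhere: D, F.
F has just one choice, so F = 4. Strike 4 from D, E.
So E = 1.

1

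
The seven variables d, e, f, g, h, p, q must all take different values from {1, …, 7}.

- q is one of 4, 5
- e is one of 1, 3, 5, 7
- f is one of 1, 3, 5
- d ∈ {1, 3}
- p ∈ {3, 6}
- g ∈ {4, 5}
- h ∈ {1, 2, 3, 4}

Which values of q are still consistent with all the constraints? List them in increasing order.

Among the 7 variables, 2 fits only h (and all 7 values in {1, 2, 3, 4, 5, 6, 7} must be used), so h = 2.
The 6 still-open variables together cover exactly {1, 3, 4, 5, 6, 7} — 6 values for 6 variables — and 6 appears only in p's list, so p = 6.
The 5 still-open variables together cover exactly {1, 3, 4, 5, 7} — 5 values for 5 variables — and 7 appears only in e's list, so e = 7.
g and q share exactly the 2 values {4, 5}; by pigeonhole those values go to them, so strike 4, 5 from f.
No further eliminations apply; q can still be any of 4, 5.

4, 5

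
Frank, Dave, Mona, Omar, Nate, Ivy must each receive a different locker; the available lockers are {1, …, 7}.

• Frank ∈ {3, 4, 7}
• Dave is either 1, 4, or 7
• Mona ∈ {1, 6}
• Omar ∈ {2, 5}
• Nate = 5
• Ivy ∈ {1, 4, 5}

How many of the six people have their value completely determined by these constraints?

Nate has just one choice, so Nate = 5. Remove 5 from Omar, Ivy.
Omar's domain is down to {2}, so Omar = 2.
Determined: Omar=2, Nate=5. The other people each still have more than one consistent value. That makes 2.

2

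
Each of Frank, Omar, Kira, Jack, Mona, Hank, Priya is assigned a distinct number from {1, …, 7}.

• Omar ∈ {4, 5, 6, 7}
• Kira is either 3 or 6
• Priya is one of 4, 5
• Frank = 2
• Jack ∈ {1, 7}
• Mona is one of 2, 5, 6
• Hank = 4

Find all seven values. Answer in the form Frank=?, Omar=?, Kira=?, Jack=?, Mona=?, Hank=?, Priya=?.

Frank=2, Omar=7, Kira=3, Jack=1, Mona=6, Hank=4, Priya=5

Frank must be 2 (only option left). Remove 2 from Mona.
That leaves Hank = 4. So Omar, Priya can't be 4.
Priya's domain is down to {5}, so Priya = 5. Strike 5 from Omar, Mona.
Mona's domain is down to {6}, so Mona = 6. Remove 6 from Omar, Kira.
Omar must be 7 (only option left). Eliminate 7 elsewhere: Jack.
Kira must be 3 (only option left).
Jack has just one choice, so Jack = 1.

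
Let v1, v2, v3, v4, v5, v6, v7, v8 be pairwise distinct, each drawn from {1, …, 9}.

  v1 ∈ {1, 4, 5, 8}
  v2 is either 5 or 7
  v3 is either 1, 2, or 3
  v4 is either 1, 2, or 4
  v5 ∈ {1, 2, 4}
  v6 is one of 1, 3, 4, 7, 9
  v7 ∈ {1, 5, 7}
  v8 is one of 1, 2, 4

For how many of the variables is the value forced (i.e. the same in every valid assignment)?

The 8 variables together cover exactly {1, 2, 3, 4, 5, 7, 8, 9} — 8 values for 8 variables — and 8 appears only in v1's list, so v1 = 8.
Among the 7 still-open variables, 9 fits only v6 (and all 7 values in {1, 2, 3, 4, 5, 7, 9} must be used), so v6 = 9.
Among the 6 still-open variables, 3 fits only v3 (and all 6 values in {1, 2, 3, 4, 5, 7} must be used), so v3 = 3.
v4, v5, v8 between them cover only {1, 2, 4} — a naked triple. Remove those values from v7.
Determined: v1=8, v3=3, v6=9. The other variables each still have more than one consistent value. That makes 3.

3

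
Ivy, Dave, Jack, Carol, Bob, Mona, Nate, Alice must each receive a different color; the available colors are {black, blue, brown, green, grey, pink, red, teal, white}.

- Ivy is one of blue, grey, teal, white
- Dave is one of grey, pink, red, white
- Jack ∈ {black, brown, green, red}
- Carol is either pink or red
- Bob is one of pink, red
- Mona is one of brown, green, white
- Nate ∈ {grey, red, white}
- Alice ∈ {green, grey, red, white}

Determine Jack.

black

Carol and Bob share exactly the 2 values {pink, red}; by pigeonhole those values go to them, so strike pink, red from Dave, Jack, Nate, Alice.
Dave and Nate share exactly the 2 values {grey, white}; by pigeonhole those values go to them, so strike grey, white from Ivy, Mona, Alice.
Alice's domain is down to {green}, so Alice = green. Remove green from Jack, Mona.
Mona must be brown (only option left). Strike brown from Jack.
So Jack = black.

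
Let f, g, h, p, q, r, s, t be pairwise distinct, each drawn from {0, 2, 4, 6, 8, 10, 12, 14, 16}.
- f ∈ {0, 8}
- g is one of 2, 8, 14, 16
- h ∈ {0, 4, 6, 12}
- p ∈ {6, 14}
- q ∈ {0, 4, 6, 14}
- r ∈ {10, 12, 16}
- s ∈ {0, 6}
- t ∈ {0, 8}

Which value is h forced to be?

The 2 variables f and t are confined to {0, 8}, which locks those values in; drop them from g, h, q, s.
That leaves s = 6. Strike 6 from h, p, q.
p has just one choice, so p = 14. So g, q can't be 14.
q has just one choice, so q = 4. So h can't be 4.
So h = 12.

12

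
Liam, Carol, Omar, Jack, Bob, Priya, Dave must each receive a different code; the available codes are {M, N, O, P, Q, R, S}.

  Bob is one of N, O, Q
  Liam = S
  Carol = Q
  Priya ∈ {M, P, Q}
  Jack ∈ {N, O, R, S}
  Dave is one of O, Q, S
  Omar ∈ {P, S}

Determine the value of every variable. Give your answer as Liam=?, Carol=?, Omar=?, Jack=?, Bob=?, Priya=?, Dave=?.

Liam=S, Carol=Q, Omar=P, Jack=R, Bob=N, Priya=M, Dave=O

Liam has just one choice, so Liam = S. Eliminate S elsewhere: Omar, Jack, Dave.
Carol's domain is down to {Q}, so Carol = Q. Remove Q from Bob, Priya, Dave.
Omar's domain is down to {P}, so Omar = P. So Priya can't be P.
Priya's domain is down to {M}, so Priya = M.
Dave has just one choice, so Dave = O. Eliminate O elsewhere: Jack, Bob.
Bob must be N (only option left). Strike N from Jack.
Jack has just one choice, so Jack = R.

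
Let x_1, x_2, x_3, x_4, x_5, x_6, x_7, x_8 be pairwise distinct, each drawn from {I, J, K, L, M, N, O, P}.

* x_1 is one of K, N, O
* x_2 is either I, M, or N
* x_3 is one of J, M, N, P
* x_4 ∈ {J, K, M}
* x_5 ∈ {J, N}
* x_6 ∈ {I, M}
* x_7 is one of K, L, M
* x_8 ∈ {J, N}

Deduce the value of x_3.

P

The 8 variables together cover exactly {I, J, K, L, M, N, O, P} — 8 values for 8 variables — and L appears only in x_7's list, so x_7 = L.
The 7 still-open variables draw from only 7 values {I, J, K, M, N, O, P}, so each is used; only x_1 can be O, hence x_1 = O.
The 6 still-open variables together cover exactly {I, J, K, M, N, P} — 6 values for 6 variables — and K appears only in x_4's list, so x_4 = K.
The 5 still-open variables draw from only 5 values {I, J, M, N, P}, so each is used; only x_3 can be P, hence x_3 = P.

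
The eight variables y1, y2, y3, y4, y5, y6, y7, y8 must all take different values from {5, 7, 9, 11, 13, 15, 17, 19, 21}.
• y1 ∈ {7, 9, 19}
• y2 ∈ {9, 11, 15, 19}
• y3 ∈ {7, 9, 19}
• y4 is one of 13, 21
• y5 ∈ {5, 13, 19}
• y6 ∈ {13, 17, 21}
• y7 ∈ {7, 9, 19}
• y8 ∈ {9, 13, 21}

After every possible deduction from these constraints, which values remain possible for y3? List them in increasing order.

7, 9, 19

y1, y3, y7 between them cover only {7, 9, 19} — a naked triple. Remove those values from y2, y5, y8.
y4 and y8 between them cover only {13, 21} — a naked pair. Remove those values from y5, y6.
That leaves y5 = 5.
y6's domain is down to {17}, so y6 = 17.
No further eliminations apply; y3 can still be any of 7, 9, 19.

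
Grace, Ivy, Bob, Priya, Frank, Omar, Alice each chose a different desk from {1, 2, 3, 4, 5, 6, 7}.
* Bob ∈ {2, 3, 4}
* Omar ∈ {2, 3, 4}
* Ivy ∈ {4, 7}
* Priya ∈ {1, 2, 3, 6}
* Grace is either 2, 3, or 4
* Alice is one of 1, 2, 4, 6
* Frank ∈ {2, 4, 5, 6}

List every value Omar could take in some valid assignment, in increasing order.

2, 3, 4

The 7 variables draw from only 7 values {1, 2, 3, 4, 5, 6, 7}, so each is used; only Frank can be 5, hence Frank = 5.
Among the 6 still-open variables, 7 fits only Ivy (and all 6 values in {1, 2, 3, 4, 6, 7} must be used), so Ivy = 7.
Grace, Bob, Omar share exactly the 3 values {2, 3, 4}; by pigeonhole those values go to them, so strike 2, 3, 4 from Priya, Alice.
No further eliminations apply; Omar can still be any of 2, 3, 4.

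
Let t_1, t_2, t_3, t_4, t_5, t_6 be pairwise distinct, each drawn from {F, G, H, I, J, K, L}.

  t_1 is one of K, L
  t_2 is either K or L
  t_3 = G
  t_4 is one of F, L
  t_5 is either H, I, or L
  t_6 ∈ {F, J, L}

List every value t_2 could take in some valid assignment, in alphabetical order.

K, L

t_3's domain is down to {G}, so t_3 = G.
t_1 and t_2 share exactly the 2 values {K, L}; by pigeonhole those values go to them, so strike K, L from t_4, t_5, t_6.
That leaves t_4 = F. Remove F from t_6.
t_6 has just one choice, so t_6 = J.
No further eliminations apply; t_2 can still be any of K, L.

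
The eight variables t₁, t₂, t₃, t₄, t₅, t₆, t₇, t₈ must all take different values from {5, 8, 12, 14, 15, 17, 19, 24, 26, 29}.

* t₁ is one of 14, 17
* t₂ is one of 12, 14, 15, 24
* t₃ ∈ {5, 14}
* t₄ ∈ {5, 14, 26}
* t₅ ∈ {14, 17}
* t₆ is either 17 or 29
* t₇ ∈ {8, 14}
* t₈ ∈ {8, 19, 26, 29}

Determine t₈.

t₁ and t₅ share exactly the 2 values {14, 17}; by pigeonhole those values go to them, so strike 14, 17 from t₂, t₃, t₄, t₆, t₇.
t₃ has just one choice, so t₃ = 5. Eliminate 5 elsewhere: t₄.
t₄ must be 26 (only option left). Strike 26 from t₈.
t₆ must be 29 (only option left). Strike 29 from t₈.
That leaves t₇ = 8. So t₈ can't be 8.
So t₈ = 19.

19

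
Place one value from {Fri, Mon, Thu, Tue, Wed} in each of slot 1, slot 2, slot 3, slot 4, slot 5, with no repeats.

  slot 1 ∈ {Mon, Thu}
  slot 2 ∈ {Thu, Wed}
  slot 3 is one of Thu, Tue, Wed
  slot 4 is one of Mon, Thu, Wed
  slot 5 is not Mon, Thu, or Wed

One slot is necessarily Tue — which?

Among the 5 variables, Fri fits only slot 5 (and all 5 values in {Fri, Mon, Thu, Tue, Wed} must be used), so slot 5 = Fri.
The 4 still-open variables together cover exactly {Mon, Thu, Tue, Wed} — 4 values for 4 variables — and Tue appears only in slot 3's list, so slot 3 = Tue.

slot 3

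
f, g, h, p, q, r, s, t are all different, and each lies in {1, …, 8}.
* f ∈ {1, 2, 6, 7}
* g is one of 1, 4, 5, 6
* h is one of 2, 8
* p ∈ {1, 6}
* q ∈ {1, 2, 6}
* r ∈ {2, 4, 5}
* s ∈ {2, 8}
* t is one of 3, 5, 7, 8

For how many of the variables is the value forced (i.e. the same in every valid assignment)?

Among the 8 variables, 3 fits only t (and all 8 values in {1, 2, 3, 4, 5, 6, 7, 8} must be used), so t = 3.
The 7 still-open variables together cover exactly {1, 2, 4, 5, 6, 7, 8} — 7 values for 7 variables — and 7 appears only in f's list, so f = 7.
The 2 variables h and s are confined to {2, 8}, which locks those values in; drop them from q, r.
p and q share exactly the 2 values {1, 6}; by pigeonhole those values go to them, so strike 1, 6 from g.
Determined: f=7, t=3. The other variables each still have more than one consistent value. That makes 2.

2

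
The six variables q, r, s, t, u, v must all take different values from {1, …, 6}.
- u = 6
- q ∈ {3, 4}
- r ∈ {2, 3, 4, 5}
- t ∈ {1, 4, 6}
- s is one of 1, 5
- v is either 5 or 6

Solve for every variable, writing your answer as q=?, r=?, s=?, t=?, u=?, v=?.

u has just one choice, so u = 6. Remove 6 from t, v.
v's domain is down to {5}, so v = 5. Eliminate 5 elsewhere: r, s.
That leaves s = 1. Remove 1 from t.
That leaves t = 4. Remove 4 from q, r.
q must be 3 (only option left). Remove 3 from r.
r must be 2 (only option left).

q=3, r=2, s=1, t=4, u=6, v=5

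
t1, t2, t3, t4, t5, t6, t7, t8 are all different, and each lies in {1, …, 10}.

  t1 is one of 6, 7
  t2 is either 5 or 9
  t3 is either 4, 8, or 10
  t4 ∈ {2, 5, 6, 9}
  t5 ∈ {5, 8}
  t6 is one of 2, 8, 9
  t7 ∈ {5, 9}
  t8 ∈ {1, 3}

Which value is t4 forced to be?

t2 and t7 share exactly the 2 values {5, 9}; by pigeonhole those values go to them, so strike 5, 9 from t4, t5, t6.
That leaves t5 = 8. So t3, t6 can't be 8.
t6's domain is down to {2}, so t6 = 2. Eliminate 2 elsewhere: t4.
So t4 = 6.

6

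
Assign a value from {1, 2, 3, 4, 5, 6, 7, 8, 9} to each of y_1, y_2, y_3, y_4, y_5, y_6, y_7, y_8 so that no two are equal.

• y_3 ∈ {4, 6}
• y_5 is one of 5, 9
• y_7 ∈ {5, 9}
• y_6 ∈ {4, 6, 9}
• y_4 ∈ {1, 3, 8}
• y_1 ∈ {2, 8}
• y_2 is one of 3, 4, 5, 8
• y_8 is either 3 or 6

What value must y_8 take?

Among the 8 variables, 1 fits only y_4 (and all 8 values in {1, 2, 3, 4, 5, 6, 8, 9} must be used), so y_4 = 1.
Among the 7 still-open variables, 2 fits only y_1 (and all 7 values in {2, 3, 4, 5, 6, 8, 9} must be used), so y_1 = 2.
The 6 still-open variables draw from only 6 values {3, 4, 5, 6, 8, 9}, so each is used; only y_2 can be 8, hence y_2 = 8.
The 5 still-open variables draw from only 5 values {3, 4, 5, 6, 9}, so each is used; only y_8 can be 3, hence y_8 = 3.

3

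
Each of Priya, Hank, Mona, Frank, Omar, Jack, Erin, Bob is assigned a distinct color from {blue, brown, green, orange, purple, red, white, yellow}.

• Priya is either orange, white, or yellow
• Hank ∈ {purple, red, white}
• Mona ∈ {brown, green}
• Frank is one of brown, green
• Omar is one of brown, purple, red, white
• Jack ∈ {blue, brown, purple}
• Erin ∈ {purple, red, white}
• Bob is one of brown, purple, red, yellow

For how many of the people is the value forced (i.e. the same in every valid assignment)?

3

The 8 variables draw from only 8 values {blue, brown, green, orange, purple, red, white, yellow}, so each is used; only Jack can be blue, hence Jack = blue.
The 7 still-open variables together cover exactly {brown, green, orange, purple, red, white, yellow} — 7 values for 7 variables — and orange appears only in Priya's list, so Priya = orange.
The 6 still-open variables draw from only 6 values {brown, green, purple, red, white, yellow}, so each is used; only Bob can be yellow, hence Bob = yellow.
The 2 variables Mona and Frank are confined to {brown, green}, which locks those values in; drop them from Omar.
Determined: Priya=orange, Jack=blue, Bob=yellow. The other people each still have more than one consistent value. That makes 3.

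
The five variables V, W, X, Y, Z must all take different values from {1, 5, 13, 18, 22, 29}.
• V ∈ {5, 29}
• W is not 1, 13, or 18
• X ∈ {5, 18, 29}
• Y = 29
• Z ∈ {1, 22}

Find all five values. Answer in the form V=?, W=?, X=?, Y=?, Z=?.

Y must be 29 (only option left). Eliminate 29 elsewhere: V, W, X.
V has just one choice, so V = 5. Strike 5 from W, X.
W has just one choice, so W = 22. Strike 22 from Z.
X's domain is down to {18}, so X = 18.
Z must be 1 (only option left).

V=5, W=22, X=18, Y=29, Z=1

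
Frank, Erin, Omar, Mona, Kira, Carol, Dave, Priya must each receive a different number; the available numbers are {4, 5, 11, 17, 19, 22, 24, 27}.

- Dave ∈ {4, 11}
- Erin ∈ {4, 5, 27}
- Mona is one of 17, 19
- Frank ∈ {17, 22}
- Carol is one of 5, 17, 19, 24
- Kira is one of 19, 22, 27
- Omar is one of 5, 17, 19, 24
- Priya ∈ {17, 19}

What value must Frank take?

Among the 8 variables, 11 fits only Dave (and all 8 values in {4, 5, 11, 17, 19, 22, 24, 27} must be used), so Dave = 11.
The 7 still-open variables together cover exactly {4, 5, 17, 19, 22, 24, 27} — 7 values for 7 variables — and 4 appears only in Erin's list, so Erin = 4.
The 6 still-open variables together cover exactly {5, 17, 19, 22, 24, 27} — 6 values for 6 variables — and 27 appears only in Kira's list, so Kira = 27.
Among the 5 still-open variables, 22 fits only Frank (and all 5 values in {5, 17, 19, 22, 24} must be used), so Frank = 22.

22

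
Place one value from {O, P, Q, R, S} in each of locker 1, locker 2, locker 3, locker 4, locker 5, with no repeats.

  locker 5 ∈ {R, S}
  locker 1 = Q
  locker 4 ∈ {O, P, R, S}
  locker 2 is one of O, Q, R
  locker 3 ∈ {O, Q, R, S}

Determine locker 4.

locker 1 must be Q (only option left). Strike Q from locker 2, locker 3.
The 4 still-open variables draw from only 4 values {O, P, R, S}, so each is used; only locker 4 can be P, hence locker 4 = P.

P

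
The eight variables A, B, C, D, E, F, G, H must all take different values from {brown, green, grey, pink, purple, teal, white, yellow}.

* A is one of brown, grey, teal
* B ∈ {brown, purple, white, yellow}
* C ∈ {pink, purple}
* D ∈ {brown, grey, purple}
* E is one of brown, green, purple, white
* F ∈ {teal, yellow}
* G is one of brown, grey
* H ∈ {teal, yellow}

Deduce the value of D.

purple

The 8 variables together cover exactly {brown, green, grey, pink, purple, teal, white, yellow} — 8 values for 8 variables — and green appears only in E's list, so E = green.
Among the 7 still-open variables, pink fits only C (and all 7 values in {brown, grey, pink, purple, teal, white, yellow} must be used), so C = pink.
Among the 6 still-open variables, white fits only B (and all 6 values in {brown, grey, purple, teal, white, yellow} must be used), so B = white.
Among the 5 still-open variables, purple fits only D (and all 5 values in {brown, grey, purple, teal, yellow} must be used), so D = purple.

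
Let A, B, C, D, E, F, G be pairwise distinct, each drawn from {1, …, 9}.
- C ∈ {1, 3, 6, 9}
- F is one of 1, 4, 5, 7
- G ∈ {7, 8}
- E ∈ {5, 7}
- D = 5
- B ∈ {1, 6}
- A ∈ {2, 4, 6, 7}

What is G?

8

D must be 5 (only option left). Remove 5 from E, F.
That leaves E = 7. So A, F, G can't be 7.
So G = 8.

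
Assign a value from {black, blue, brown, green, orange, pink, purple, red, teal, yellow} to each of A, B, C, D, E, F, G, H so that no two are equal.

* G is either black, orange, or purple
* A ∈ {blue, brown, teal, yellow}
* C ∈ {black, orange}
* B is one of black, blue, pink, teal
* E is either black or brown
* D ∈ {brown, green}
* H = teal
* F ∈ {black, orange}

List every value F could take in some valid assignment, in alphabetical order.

black, orange

H has just one choice, so H = teal. Remove teal from A, B.
C and F share exactly the 2 values {black, orange}; by pigeonhole those values go to them, so strike black, orange from B, E, G.
That leaves E = brown. Strike brown from A, D.
G has just one choice, so G = purple.
D must be green (only option left).
No further eliminations apply; F can still be any of black, orange.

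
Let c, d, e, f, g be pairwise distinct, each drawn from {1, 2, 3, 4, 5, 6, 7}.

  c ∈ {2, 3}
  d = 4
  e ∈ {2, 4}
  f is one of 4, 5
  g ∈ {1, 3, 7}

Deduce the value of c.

d has just one choice, so d = 4. So e, f can't be 4.
That leaves e = 2. So c can't be 2.
So c = 3.

3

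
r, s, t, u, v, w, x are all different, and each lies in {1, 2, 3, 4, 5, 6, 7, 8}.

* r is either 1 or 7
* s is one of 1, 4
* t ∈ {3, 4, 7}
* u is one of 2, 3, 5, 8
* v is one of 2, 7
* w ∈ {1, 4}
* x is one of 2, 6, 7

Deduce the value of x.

s and w between them cover only {1, 4} — a naked pair. Remove those values from r, t.
That leaves r = 7. Eliminate 7 elsewhere: t, v, x.
t has just one choice, so t = 3. Strike 3 from u.
v has just one choice, so v = 2. Eliminate 2 elsewhere: u, x.
So x = 6.

6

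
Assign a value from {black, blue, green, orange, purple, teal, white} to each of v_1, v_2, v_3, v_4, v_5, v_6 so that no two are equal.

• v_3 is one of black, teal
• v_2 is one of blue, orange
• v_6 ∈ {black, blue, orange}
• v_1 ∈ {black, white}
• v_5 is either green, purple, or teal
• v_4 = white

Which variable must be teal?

v_4 must be white (only option left). Eliminate white elsewhere: v_1.
v_1 has just one choice, so v_1 = black. Eliminate black elsewhere: v_3, v_6.
So teal goes to v_3.

v_3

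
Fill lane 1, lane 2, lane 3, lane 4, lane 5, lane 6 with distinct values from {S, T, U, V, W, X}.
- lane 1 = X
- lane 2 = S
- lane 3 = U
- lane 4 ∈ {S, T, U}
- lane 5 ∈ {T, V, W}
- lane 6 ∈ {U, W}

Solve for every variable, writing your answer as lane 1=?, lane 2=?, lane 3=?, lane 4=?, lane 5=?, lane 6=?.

lane 1 must be X (only option left).
lane 2's domain is down to {S}, so lane 2 = S. Eliminate S elsewhere: lane 4.
lane 3 must be U (only option left). Strike U from lane 4, lane 6.
That leaves lane 4 = T. Remove T from lane 5.
That leaves lane 6 = W. Remove W from lane 5.
lane 5's domain is down to {V}, so lane 5 = V.

lane 1=X, lane 2=S, lane 3=U, lane 4=T, lane 5=V, lane 6=W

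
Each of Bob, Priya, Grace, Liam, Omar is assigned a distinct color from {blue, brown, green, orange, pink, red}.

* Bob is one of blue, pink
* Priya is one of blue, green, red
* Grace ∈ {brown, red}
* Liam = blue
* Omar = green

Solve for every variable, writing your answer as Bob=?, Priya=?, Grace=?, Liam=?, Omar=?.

Liam's domain is down to {blue}, so Liam = blue. Remove blue from Bob, Priya.
Omar has just one choice, so Omar = green. So Priya can't be green.
That leaves Bob = pink.
Priya has just one choice, so Priya = red. Strike red from Grace.
Grace's domain is down to {brown}, so Grace = brown.

Bob=pink, Priya=red, Grace=brown, Liam=blue, Omar=green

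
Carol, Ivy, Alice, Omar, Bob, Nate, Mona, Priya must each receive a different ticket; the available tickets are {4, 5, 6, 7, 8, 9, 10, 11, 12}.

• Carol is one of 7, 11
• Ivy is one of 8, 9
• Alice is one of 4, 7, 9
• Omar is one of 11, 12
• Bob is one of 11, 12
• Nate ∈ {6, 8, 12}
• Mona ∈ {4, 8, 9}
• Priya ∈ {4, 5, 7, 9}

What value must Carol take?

7

The 8 variables draw from only 8 values {4, 5, 6, 7, 8, 9, 11, 12}, so each is used; only Priya can be 5, hence Priya = 5.
Among the 7 still-open variables, 6 fits only Nate (and all 7 values in {4, 6, 7, 8, 9, 11, 12} must be used), so Nate = 6.
The 2 variables Omar and Bob are confined to {11, 12}, which locks those values in; drop them from Carol.
So Carol = 7.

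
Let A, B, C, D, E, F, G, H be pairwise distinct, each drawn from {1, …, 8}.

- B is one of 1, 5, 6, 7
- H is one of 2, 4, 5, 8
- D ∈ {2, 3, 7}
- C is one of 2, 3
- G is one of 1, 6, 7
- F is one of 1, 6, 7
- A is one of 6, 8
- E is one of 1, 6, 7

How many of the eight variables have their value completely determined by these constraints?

3

The 8 variables together cover exactly {1, 2, 3, 4, 5, 6, 7, 8} — 8 values for 8 variables — and 4 appears only in H's list, so H = 4.
The 7 still-open variables together cover exactly {1, 2, 3, 5, 6, 7, 8} — 7 values for 7 variables — and 5 appears only in B's list, so B = 5.
Among the 6 still-open variables, 8 fits only A (and all 6 values in {1, 2, 3, 6, 7, 8} must be used), so A = 8.
E, F, G share exactly the 3 values {1, 6, 7}; by pigeonhole those values go to them, so strike 1, 6, 7 from D.
Determined: A=8, B=5, H=4. The other variables each still have more than one consistent value. That makes 3.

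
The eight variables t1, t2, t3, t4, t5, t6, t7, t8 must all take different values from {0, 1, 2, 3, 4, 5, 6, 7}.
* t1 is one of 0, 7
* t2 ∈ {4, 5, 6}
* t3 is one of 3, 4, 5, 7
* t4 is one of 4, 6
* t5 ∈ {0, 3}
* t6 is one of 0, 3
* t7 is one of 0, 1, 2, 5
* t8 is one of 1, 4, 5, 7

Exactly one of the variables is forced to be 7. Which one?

Among the 8 variables, 2 fits only t7 (and all 8 values in {0, 1, 2, 3, 4, 5, 6, 7} must be used), so t7 = 2.
Among the 7 still-open variables, 1 fits only t8 (and all 7 values in {0, 1, 3, 4, 5, 6, 7} must be used), so t8 = 1.
The 2 variables t5 and t6 are confined to {0, 3}, which locks those values in; drop them from t1, t3.
So 7 goes to t1.

t1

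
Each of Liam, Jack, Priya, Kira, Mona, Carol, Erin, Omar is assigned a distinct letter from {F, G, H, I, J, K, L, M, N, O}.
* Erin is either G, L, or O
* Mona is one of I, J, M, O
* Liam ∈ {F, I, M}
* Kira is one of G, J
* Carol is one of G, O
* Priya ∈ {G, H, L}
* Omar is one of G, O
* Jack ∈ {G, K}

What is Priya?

H

The 2 variables Carol and Omar are confined to {G, O}, which locks those values in; drop them from Jack, Priya, Kira, Mona, Erin.
Jack's domain is down to {K}, so Jack = K.
That leaves Kira = J. So Mona can't be J.
Erin has just one choice, so Erin = L. Remove L from Priya.
So Priya = H.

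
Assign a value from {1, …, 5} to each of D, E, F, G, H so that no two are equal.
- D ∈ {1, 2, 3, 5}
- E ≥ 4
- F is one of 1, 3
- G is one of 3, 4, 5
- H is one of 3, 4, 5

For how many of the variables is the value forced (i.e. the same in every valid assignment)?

The 5 variables draw from only 5 values {1, 2, 3, 4, 5}, so each is used; only D can be 2, hence D = 2.
The 4 still-open variables together cover exactly {1, 3, 4, 5} — 4 values for 4 variables — and 1 appears only in F's list, so F = 1.
Determined: D=2, F=1. The other variables each still have more than one consistent value. That makes 2.

2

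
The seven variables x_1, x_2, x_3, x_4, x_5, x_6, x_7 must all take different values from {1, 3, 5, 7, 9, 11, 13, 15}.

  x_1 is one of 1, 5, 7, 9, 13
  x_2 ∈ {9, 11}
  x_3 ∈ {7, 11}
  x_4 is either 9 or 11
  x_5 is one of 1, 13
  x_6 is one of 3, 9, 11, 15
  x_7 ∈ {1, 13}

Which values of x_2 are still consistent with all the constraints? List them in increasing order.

x_2 and x_4 between them cover only {9, 11} — a naked pair. Remove those values from x_1, x_3, x_6.
x_3's domain is down to {7}, so x_3 = 7. Strike 7 from x_1.
The 2 variables x_5 and x_7 are confined to {1, 13}, which locks those values in; drop them from x_1.
x_1 has just one choice, so x_1 = 5.
No further eliminations apply; x_2 can still be any of 9, 11.

9, 11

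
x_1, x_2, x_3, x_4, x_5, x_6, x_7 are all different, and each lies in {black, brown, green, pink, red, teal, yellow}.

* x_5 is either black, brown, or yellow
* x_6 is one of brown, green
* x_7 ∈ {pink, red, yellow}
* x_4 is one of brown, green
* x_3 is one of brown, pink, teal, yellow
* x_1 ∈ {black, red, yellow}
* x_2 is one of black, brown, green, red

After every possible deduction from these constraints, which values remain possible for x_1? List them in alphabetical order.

black, red, yellow

The 7 variables together cover exactly {black, brown, green, pink, red, teal, yellow} — 7 values for 7 variables — and teal appears only in x_3's list, so x_3 = teal.
Among the 6 still-open variables, pink fits only x_7 (and all 6 values in {black, brown, green, pink, red, yellow} must be used), so x_7 = pink.
x_4 and x_6 share exactly the 2 values {brown, green}; by pigeonhole those values go to them, so strike brown, green from x_2, x_5.
No further eliminations apply; x_1 can still be any of black, red, yellow.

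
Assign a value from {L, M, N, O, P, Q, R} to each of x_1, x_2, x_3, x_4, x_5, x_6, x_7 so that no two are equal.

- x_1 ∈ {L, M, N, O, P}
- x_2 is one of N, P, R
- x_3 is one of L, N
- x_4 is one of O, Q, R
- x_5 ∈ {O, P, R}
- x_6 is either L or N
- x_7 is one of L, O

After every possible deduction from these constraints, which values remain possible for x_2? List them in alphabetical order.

P, R

Among the 7 variables, M fits only x_1 (and all 7 values in {L, M, N, O, P, Q, R} must be used), so x_1 = M.
The 6 still-open variables together cover exactly {L, N, O, P, Q, R} — 6 values for 6 variables — and Q appears only in x_4's list, so x_4 = Q.
x_3 and x_6 share exactly the 2 values {L, N}; by pigeonhole those values go to them, so strike L, N from x_2, x_7.
x_7 has just one choice, so x_7 = O. Eliminate O elsewhere: x_5.
No further eliminations apply; x_2 can still be any of P, R.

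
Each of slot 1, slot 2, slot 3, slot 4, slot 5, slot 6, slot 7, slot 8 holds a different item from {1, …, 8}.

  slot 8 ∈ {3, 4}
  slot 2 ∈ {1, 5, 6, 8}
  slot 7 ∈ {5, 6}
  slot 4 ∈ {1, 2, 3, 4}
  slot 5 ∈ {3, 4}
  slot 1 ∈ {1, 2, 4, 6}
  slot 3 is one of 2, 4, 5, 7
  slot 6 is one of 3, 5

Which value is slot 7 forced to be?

The 8 variables draw from only 8 values {1, 2, 3, 4, 5, 6, 7, 8}, so each is used; only slot 3 can be 7, hence slot 3 = 7.
The 7 still-open variables together cover exactly {1, 2, 3, 4, 5, 6, 8} — 7 values for 7 variables — and 8 appears only in slot 2's list, so slot 2 = 8.
slot 5 and slot 8 share exactly the 2 values {3, 4}; by pigeonhole those values go to them, so strike 3, 4 from slot 1, slot 4, slot 6.
That leaves slot 6 = 5. Remove 5 from slot 7.
So slot 7 = 6.

6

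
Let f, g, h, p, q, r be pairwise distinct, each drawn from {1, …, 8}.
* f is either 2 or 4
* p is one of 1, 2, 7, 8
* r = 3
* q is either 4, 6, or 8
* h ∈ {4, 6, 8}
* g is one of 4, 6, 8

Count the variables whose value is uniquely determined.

2

r must be 3 (only option left).
The 3 variables g, h, q are confined to {4, 6, 8}, which locks those values in; drop them from f, p.
f must be 2 (only option left). So p can't be 2.
Determined: f=2, r=3. The other variables each still have more than one consistent value. That makes 2.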